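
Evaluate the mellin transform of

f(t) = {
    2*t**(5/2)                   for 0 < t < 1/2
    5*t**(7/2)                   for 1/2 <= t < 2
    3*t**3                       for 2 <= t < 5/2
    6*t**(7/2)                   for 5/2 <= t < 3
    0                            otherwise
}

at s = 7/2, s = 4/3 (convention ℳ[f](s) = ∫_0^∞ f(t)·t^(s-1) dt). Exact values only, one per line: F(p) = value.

cuts at 1/2, 2, 5/2: linearity sums the 4 kernel integrals
on [0, 1/2): add ∫ 2*t**(5/2)·t^(s-1) dt
over [1/2, 2), the kernel integral of 5*t**(7/2) enters the sum
for t in [2, 5/2): the term is ∫ 3*t**3·t^(s-1)
segment 5/2 to 3 holds 6*t**(7/2); add its integral

F(7/2) = -384*sqrt(2)/13 + 46875*sqrt(10)/832 + 554051/384
F(4/3) = -5625*2**(1/6)*5**(5/6)/232 - 144*2**(1/3)/13 + 3*2**(1/6)/10672 + 480*2**(5/6)/29 + 5625*2**(2/3)*5**(1/3)/416 + 2916*3**(5/6)/29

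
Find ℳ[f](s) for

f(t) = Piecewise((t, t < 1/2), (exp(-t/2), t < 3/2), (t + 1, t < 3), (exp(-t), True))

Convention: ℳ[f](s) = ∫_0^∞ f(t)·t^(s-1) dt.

(2*2**s*s*(s + 1)*uppergamma(s, 3) - 5*3**s*s - 2*3**s + 2*4**s*s*(s + 1)*uppergamma(s, 1/4) - 2*4**s*s*(s + 1)*uppergamma(s, 3/4) + 8*6**s*s + 2*6**s + s)/(2*2**s*s*(s + 1))
  Re(s) > -1

split f at 1/2, 3/2, 3: ℳ[f](s) collects 4 kernel integrals
[0, 1/2) adds the kernel integral of t
the [1/2, 3/2) slice contributes ∫ exp(-t/2)·t^(s-1) dt
for t in [3/2, 3): the term is ∫ (t + 1)·t^(s-1)
segment 3 to ∞ holds exp(-t); add its integral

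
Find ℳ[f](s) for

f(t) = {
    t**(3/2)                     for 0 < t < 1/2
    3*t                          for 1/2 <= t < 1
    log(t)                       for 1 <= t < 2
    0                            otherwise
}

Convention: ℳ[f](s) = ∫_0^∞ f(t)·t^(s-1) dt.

along the cuts 1/2, 1, ℳ[f](s) splits into 3 integrals
the [0, 1/2) slice contributes ∫ t**(3/2)·t^(s-1) dt
∫ 3*t·t^(s-1) over [1/2, 1)
piece [1, 2): integrate log(t) against the kernel

(-2*2**(2*s)*(s + 1)*(2*s + 3) + 6*2**s*s**2*(2*s + 3) + 2*2**s*(s + 1)*(2*s + 3) + 4**s*s*(s + 1)*(2*s + 3)*log(4) + sqrt(2)*s**2*(s + 1) - 3*s**2*(2*s + 3))/(2*2**s*s**2*(s + 1)*(2*s + 3))
  Re(s) > -3/2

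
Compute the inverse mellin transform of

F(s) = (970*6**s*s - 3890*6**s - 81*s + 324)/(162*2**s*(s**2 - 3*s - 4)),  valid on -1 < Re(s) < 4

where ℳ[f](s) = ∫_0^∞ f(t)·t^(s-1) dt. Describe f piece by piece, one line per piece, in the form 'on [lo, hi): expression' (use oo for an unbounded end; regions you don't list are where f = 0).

cuts at 1/2, 3: linearity sums the 3 kernel integrals
on [0, 1/2) integrate f = t against the kernel
∫ over [1/2, 3) of 2*t·t^(s-1) joins the sum
segment [3, ∞) carries t**(-4); integrate it

on [0, 1/2): t
on [1/2, 3): 2*t
on [3, oo): t**(-4)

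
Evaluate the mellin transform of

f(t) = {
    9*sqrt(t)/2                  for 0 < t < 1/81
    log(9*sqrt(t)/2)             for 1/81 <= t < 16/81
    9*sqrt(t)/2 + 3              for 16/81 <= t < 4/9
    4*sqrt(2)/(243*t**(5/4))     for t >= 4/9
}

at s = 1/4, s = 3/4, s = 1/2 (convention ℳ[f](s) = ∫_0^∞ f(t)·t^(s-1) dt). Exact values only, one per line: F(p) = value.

back out the power substitution: 9*t/2 on [0, 1/9); log(9*t/2) on [1/9, 4/9); 9*t/2 + 3 on [4/9, 2/3); …
peel off the common scale on t: 3*t on [0, 1/6); log(3*t) on [1/6, 2/3); 3*t + 3 on [2/3, 1); …
invert the common scale on t to get t on [0, 1/2); log(t) on [1/2, 2); t + 3 on [2, 3); …
cuts at 1/81, 16/81, 4/9: linearity sums the 4 kernel integrals
on [0, 1/81): add ∫ 9*sqrt(t)/2·t^(s-1) dt
on [1/81, 16/81) integrate f = log(9*sqrt(t)/2) against the kernel
between 16/81 and 4/9 the integrand is (9*sqrt(t)/2 + 3)·t^(s-1)
the [4/9, ∞) slice contributes ∫ 4*sqrt(2)/(243*t**(5/4))·t^(s-1) dt

F(1/4) = -110/9 + sqrt(2)/27 + 4*log(2) + 16*sqrt(6)/3
F(3/4) = -2278/1215 + 4*sqrt(2)/81 + 4*log(2)/9 + 64*sqrt(6)/45
F(1/2) = 8*sqrt(3)/243 + 10*log(2)/9 + 11/6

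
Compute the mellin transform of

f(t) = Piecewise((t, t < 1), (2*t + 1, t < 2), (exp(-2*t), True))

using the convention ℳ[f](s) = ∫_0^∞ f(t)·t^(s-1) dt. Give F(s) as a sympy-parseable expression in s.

decompose at 1, 2; ℳ[f](s) sums the 3 pieces' integrals
[0, 1) adds the kernel integral of t
the [1, 2) slice contributes ∫ (2*t + 1)·t^(s-1) dt
on [2, ∞): add ∫ exp(-2*t)·t^(s-1) dt

(2**s*s*(s + 1)*uppergamma(s, 4) - 2*4**s*s - 4**s + 5*8**s*s + 8**s)/(4**s*s*(s + 1))
  Re(s) > -1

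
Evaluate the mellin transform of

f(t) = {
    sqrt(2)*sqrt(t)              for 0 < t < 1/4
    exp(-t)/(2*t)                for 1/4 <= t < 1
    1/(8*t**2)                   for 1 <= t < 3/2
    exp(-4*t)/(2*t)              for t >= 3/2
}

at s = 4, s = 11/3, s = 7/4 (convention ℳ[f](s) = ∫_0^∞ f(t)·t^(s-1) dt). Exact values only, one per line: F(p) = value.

F(4) = -5*exp(-1)/2 + sqrt(2)/2304 + 25*exp(-6)/64 + 5/64 + 41*exp(-1/4)/32
F(11/3) = -uppergamma(8/3, 1)/2 - 3/40 + 2**(2/3)*uppergamma(8/3, 6)/128 + 3*2**(1/6)/3200 + 9*2**(1/3)*3**(2/3)/160 + uppergamma(8/3, 1/4)/2
F(7/4) = -2**(1/4)*3**(3/4)/6 - uppergamma(3/4, 1)/2 + sqrt(2)*uppergamma(3/4, 6)/8 + uppergamma(3/4, 1/4)/2 + 19/36

reversing the common scale on t: sqrt(t) on [0, 1/2); exp(-t/2)/t on [1/2, 2); 1/(2*t**2) on [2, 3); …
the shared t-power comes off first: t**(3/2) on [0, 1/2); exp(-t/2) on [1/2, 2); 1/(2*t) on [2, 3); …
integrate the 4 segments split at 1/4, 1, 3/2, then add the results
∫ sqrt(2)*sqrt(t)·t^(s-1) over [0, 1/4)
on [1/4, 1): add ∫ exp(-t)/(2*t)·t^(s-1) dt
on [1, 3/2) integrate f = 1/(8*t**2) against the kernel
for t in [3/2, ∞): the term is ∫ exp(-4*t)/(2*t)·t^(s-1)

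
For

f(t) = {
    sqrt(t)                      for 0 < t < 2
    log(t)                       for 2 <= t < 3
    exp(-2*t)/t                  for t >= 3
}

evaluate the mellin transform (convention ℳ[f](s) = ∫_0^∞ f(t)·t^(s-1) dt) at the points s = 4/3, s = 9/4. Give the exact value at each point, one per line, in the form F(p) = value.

undo the shared t-power: t**(3/2) on [0, 2); t*log(t) on [2, 3); exp(-2*t) on [3, ∞)
integrate the 3 segments split at 2, 3, then add the results
over [0, 2), the kernel integral of sqrt(t) enters the sum
[2, 3) adds the kernel integral of log(t)
segment [3, ∞) carries exp(-2*t)/t; integrate it

F(4/3) = -27*3**(1/3)/16 - 3*2**(1/3)*log(2)/2 + 2**(2/3)*uppergamma(1/3, 6)/2 + 9*2**(1/3)/8 + 12*2**(5/6)/11 + 9*3**(1/3)*log(3)/4
F(9/4) = -16*3**(1/4)/9 + 2**(3/4)*uppergamma(5/4, 6)/4 + 64*2**(1/4)/81 + 16*2**(3/4)/11 + log(3**(4*3**(1/4))/2**(16*2**(1/4)/9))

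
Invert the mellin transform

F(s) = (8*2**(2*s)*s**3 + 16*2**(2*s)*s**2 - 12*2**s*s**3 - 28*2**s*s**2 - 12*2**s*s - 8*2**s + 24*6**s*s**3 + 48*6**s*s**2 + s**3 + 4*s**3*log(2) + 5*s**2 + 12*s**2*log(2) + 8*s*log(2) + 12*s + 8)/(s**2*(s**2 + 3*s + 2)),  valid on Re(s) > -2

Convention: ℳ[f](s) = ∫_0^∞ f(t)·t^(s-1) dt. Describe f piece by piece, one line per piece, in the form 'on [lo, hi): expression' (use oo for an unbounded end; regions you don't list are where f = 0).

on [0, 1): t**2
on [1, 2): 4*log(t/2)
on [2, 4): 6*t
on [4, 6): 4*t

invert the shared t-power to get 1 on [0, 1); 4*log(t/2)/t**2 on [1, 2); 6/t on [2, 4); …
invert the common scale on t to get 1 on [0, 1/2); log(t)/t**2 on [1/2, 1); 3/t on [1, 2); …
strip the shared t-power: t on [0, 1/2); log(t)/t on [1/2, 1); 3 on [1, 2); …
breakpoints 1, 2, 4: one integral from each of the 4 segments
segment [0, 1) carries t**2; integrate it
over [1, 2), the kernel integral of 4*log(t/2) enters the sum
segment 2 to 4 holds 6*t; add its integral
over [4, 6), the kernel integral of 4*t enters the sum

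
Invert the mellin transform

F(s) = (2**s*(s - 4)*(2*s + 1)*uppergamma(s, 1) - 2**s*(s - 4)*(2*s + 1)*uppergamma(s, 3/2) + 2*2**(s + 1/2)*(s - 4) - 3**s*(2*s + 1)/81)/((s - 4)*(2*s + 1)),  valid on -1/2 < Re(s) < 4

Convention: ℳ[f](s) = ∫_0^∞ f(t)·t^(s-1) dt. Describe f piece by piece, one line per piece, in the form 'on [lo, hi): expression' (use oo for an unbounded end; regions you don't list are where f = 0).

on [0, 2): sqrt(t)
on [2, 3): exp(-t/2)
on [3, oo): t**(-4)

cuts at 2, 3: linearity sums the 3 kernel integrals
on [0, 2): add ∫ sqrt(t)·t^(s-1) dt
over [2, 3), the kernel integral of exp(-t/2) enters the sum
∫ t**(-4)·t^(s-1) over [3, ∞)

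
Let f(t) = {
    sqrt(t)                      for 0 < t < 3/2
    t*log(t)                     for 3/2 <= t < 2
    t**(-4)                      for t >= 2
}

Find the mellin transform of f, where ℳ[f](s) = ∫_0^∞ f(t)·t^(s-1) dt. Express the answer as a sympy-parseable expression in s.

(-32*2**(2*s)*(s - 4)*(2*s + 1) + 3**s*s*(s - 4)*(2*s + 1)*(-24*log(3) + 24*log(2)) + 3**s*(s - 4)*(2*s + 1)*(-24*log(3) + 24*log(2)) + 24*3**s*(s - 4)*(2*s + 1) + 16*3**s*sqrt(6)*(s - 4)*(s**2 + 2*s + 1) + 32*4**s*s*(s - 4)*(2*s + 1)*log(2) + 32*4**s*(s - 4)*(2*s + 1)*log(2) - 4**s*(2*s + 1)*(s**2 + 2*s + 1))/(16*2**s*(s - 4)*(2*s + 1)*(s**2 + 2*s + 1))
  -1/2 < Re(s) < 4

breakpoints 3/2, 2: one integral from each of the 3 segments
∫ over [0, 3/2) of sqrt(t)·t^(s-1) joins the sum
piece [3/2, 2): integrate t*log(t) against the kernel
segment 2 to ∞ holds t**(-4); add its integral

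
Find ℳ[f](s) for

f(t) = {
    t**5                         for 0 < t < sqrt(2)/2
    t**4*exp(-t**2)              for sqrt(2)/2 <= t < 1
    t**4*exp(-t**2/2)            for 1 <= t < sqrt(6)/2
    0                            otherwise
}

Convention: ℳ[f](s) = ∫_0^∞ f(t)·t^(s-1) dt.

(4*2**(s/2)*(s + 5)*uppergamma(s/2 + 2, 1/2) - 4*2**(s/2)*(s + 5)*uppergamma(s/2 + 2, 1) + 16*2**s*(s + 5)*uppergamma(s/2 + 2, 1/2) - 16*2**s*(s + 5)*uppergamma(s/2 + 2, 3/4) + sqrt(2))/(8*2**(s/2)*(s + 5))
  Re(s) > -5

strip the power substitution: t**(5/2) on [0, 1/2); t**2*exp(-t) on [1/2, 1); t**2*exp(-t/2) on [1, 3/2)
invert the shared t-power to get sqrt(t) on [0, 1/2); exp(-t) on [1/2, 1); exp(-t/2) on [1, 3/2)
breakpoints sqrt(2)/2, 1: one integral from each of the 3 segments
∫ t**5·t^(s-1) over [0, sqrt(2)/2)
piece [sqrt(2)/2, 1): integrate t**4*exp(-t**2) against the kernel
[1, sqrt(6)/2) adds the kernel integral of t**4*exp(-t**2/2)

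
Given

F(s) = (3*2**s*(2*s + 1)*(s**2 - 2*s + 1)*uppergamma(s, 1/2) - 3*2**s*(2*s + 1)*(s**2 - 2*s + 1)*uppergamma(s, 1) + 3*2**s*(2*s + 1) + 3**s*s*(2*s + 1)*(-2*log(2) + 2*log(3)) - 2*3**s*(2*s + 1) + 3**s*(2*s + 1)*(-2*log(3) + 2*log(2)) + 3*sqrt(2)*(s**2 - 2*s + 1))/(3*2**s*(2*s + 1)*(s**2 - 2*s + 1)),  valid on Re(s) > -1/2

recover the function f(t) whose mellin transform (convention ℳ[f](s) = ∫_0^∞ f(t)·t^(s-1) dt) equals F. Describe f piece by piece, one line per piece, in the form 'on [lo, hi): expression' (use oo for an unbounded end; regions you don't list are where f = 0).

on [0, 1/2): sqrt(t)
on [1/2, 1): exp(-t)
on [1, 3/2): log(t)/t

f breaks at 1/2, 1 into 3 integrals to sum
[0, 1/2) adds the kernel integral of sqrt(t)
on [1/2, 1): add ∫ exp(-t)·t^(s-1) dt
[1, 3/2) adds the kernel integral of log(t)/t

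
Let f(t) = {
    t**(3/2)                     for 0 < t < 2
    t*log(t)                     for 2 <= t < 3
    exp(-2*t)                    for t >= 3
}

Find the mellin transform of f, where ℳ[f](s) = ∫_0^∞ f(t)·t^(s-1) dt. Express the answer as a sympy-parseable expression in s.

(-12**s*s*(2*s + 3)*log(4) - 12**s*(2*s + 3)*log(4) + 12**s*(4*s + 6) + 12**s*sqrt(2)*(4*s**2 + 8*s + 4) + 3*18**s*s*(2*s + 3)*log(3) + 18**s*(-6*s - 9) + 3*18**s*(2*s + 3)*log(3) + 3**s*(2*s + 3)*(s**2 + 2*s + 1)*uppergamma(s, 6))/(6**s*(2*s + 3)*(s**2 + 2*s + 1))
  Re(s) > -3/2

linearity at 2, 3 turns ℳ[f](s) into 3 summed integrals
on [0, 2): add ∫ t**(3/2)·t^(s-1) dt
the [2, 3) slice contributes ∫ t*log(t)·t^(s-1) dt
the [3, ∞) slice contributes ∫ exp(-2*t)·t^(s-1) dt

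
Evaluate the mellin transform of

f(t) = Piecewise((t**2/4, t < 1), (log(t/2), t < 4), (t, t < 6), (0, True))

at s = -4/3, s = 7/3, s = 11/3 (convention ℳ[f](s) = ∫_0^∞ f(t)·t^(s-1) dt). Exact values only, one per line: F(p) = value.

F(-4/3) = -6**(2/3)/2 - 3*log(2)/4 - 3*2**(1/3)*log(2)/32 + 15/16 + 183*2**(1/3)/128
F(7/3) = -5424*2**(2/3)/245 + 615/2548 + 3*log(2)/7 + 48*2**(2/3)*log(2)/7 + 324*6**(1/3)/5
F(11/3) = -100992*2**(1/3)/847 + 975/8228 + 3*log(2)/11 + 384*2**(1/3)*log(2)/11 + 1944*6**(2/3)/7

strip the common scale on t: t**2 on [0, 1/2); log(t) on [1/2, 2); 2*t on [2, 3)
f breaks at 1, 4 into 3 integrals to sum
segment 0 to 1 holds t**2/4; add its integral
∫ over [1, 4) of log(t/2)·t^(s-1) joins the sum
the [4, 6) slice contributes ∫ t·t^(s-1) dt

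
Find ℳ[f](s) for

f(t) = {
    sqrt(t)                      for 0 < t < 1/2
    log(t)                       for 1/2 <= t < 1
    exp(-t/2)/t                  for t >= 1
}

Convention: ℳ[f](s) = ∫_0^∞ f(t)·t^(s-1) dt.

(2*2**(2*s)*s**3*uppergamma(s - 1, 1/2) - 4*2**s*s - 2*2**s + 4**s*s**2*uppergamma(s - 1, 1/2) + 4*s**2*log(2) + 2*sqrt(2)*s**2 + s*log(4) + 4*s + 2)/(2*2**s*s**2*(2*s + 1))
  Re(s) > -1/2

remove the shared t-power first: t**(3/2) on [0, 1/2); t*log(t) on [1/2, 1); exp(-t/2) on [1, ∞)
summing 3 kernel integrals split by 1/2, 1 yields ℳ[f](s)
[0, 1/2) adds the kernel integral of sqrt(t)
between 1/2 and 1 the integrand is log(t)·t^(s-1)
the [1, ∞) slice contributes ∫ exp(-t/2)/t·t^(s-1) dt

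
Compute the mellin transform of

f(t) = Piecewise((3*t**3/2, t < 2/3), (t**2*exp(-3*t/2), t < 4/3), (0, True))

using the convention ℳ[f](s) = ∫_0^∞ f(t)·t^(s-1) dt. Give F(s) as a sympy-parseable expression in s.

remove the shared t-power first: 3*t/2 on [0, 2/3); exp(-3*t/2) on [2/3, 4/3)
strip the common scale on t: t on [0, 1); exp(-t) on [1, 2)
linearity at 2/3 turns ℳ[f](s) into 2 summed integrals
the [0, 2/3) slice contributes ∫ 3*t**3/2·t^(s-1) dt
on [2/3, 4/3) integrate f = t**2*exp(-3*t/2) against the kernel

(2/3)**(s + 2)*((s + 3)*uppergamma(s + 2, 1) - (s + 3)*uppergamma(s + 2, 2) + 1)/(s + 3)
  Re(s) > -3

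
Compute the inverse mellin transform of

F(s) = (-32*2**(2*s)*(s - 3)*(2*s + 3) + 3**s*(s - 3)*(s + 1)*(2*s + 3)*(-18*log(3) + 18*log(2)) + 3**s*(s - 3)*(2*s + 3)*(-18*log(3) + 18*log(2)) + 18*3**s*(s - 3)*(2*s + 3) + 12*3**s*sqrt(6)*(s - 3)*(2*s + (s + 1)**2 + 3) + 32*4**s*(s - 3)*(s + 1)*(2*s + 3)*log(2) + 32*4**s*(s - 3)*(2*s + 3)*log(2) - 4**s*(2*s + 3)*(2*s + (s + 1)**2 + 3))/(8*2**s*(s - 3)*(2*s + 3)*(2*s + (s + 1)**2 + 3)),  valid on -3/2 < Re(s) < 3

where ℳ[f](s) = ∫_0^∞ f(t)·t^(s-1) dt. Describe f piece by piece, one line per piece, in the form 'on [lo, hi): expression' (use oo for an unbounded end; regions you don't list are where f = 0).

on [0, 3/2): t**(3/2)
on [3/2, 2): t**2*log(t)
on [2, oo): t**(-3)

undo the shared t-power: sqrt(t) on [0, 3/2); t*log(t) on [3/2, 2); t**(-4) on [2, ∞)
slice at 3/2, 2, transform all 3 pieces, and sum them
segment [0, 3/2) carries t**(3/2); integrate it
over [3/2, 2), the kernel integral of t**2*log(t) enters the sum
the [2, ∞) slice contributes ∫ t**(-3)·t^(s-1) dt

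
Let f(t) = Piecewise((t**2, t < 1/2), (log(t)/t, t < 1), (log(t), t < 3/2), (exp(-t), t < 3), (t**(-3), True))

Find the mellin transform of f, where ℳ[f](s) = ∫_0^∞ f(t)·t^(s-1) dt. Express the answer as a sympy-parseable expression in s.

(108*2**s*s**2*(s - 3)*(s + 2)*(s**2 - 2*s + 1)*uppergamma(s, 3/2) - 108*2**s*s**2*(s - 3)*(s + 2)*(s**2 - 2*s + 1)*uppergamma(s, 3) - 108*2**s*s**2*(s - 3)*(s + 2) + 108*2**s*(s - 3)*(s + 2)*(s**2 - 2*s + 1) - 108*3**s*s*(s - 3)*(s + 2)*(s**2 - 2*s + 1)*log(2) + 108*3**s*s*(s - 3)*(s + 2)*(s**2 - 2*s + 1)*log(3) - 108*3**s*(s - 3)*(s + 2)*(s**2 - 2*s + 1) - 4*6**s*s**2*(s + 2)*(s**2 - 2*s + 1) + 216*s**3*(s - 3)*(s + 2)*log(2) - 216*s**2*(s - 3)*(s + 2)*log(2) + 216*s**2*(s - 3)*(s + 2) + 27*s**2*(s - 3)*(s**2 - 2*s + 1))/(108*2**s*s**2*(s - 3)*(s + 2)*(s**2 - 2*s + 1))
  -2 < Re(s) < 3

the 5 pieces separated at 1/2, 1, 3/2, 3 each add one integral
[0, 1/2) adds the kernel integral of t**2
∫ over [1/2, 1) of log(t)/t·t^(s-1) joins the sum
the [1, 3/2) slice contributes ∫ log(t)·t^(s-1) dt
between 3/2 and 3 the integrand is exp(-t)·t^(s-1)
∫ over [3, ∞) of t**(-3)·t^(s-1) joins the sum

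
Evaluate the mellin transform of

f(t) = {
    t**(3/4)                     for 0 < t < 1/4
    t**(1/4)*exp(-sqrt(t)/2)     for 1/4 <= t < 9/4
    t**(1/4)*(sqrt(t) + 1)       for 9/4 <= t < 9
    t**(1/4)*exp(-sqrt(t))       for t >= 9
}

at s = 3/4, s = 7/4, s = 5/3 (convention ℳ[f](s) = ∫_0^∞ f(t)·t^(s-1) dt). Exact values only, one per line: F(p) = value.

F(3/4) = -14*exp(-3/4) + 8*exp(-3) + 10*exp(-1/4) + 271/12
F(7/4) = -807*exp(-3/4)/2 + 156*exp(-3) + 21143/160 + 493*exp(-1/4)/2
F(5/3) = 2**(1/6)*(-85376*2**(2/3)*uppergamma(23/6, 3/4) - 10287*3**(5/6) + 69 + 5336*2**(5/6)*uppergamma(23/6, 3) + 127008*6**(5/6) + 85376*2**(2/3)*uppergamma(23/6, 1/4))/5336

reversing the power substitution: t**(3/2) on [0, 1/2); sqrt(t)*exp(-t/2) on [1/2, 3/2); sqrt(t)*(t + 1) on [3/2, 3); …
reversing the shared t-power: t on [0, 1/2); exp(-t/2) on [1/2, 3/2); t + 1 on [3/2, 3); …
along the cuts 1/4, 9/4, 9, ℳ[f](s) splits into 4 integrals
on [0, 1/4): add ∫ t**(3/4)·t^(s-1) dt
the [1/4, 9/4) slice contributes ∫ t**(1/4)*exp(-sqrt(t)/2)·t^(s-1) dt
over [9/4, 9), the kernel integral of t**(1/4)*(sqrt(t) + 1) enters the sum
on [9, ∞): add ∫ t**(1/4)*exp(-sqrt(t))·t^(s-1) dt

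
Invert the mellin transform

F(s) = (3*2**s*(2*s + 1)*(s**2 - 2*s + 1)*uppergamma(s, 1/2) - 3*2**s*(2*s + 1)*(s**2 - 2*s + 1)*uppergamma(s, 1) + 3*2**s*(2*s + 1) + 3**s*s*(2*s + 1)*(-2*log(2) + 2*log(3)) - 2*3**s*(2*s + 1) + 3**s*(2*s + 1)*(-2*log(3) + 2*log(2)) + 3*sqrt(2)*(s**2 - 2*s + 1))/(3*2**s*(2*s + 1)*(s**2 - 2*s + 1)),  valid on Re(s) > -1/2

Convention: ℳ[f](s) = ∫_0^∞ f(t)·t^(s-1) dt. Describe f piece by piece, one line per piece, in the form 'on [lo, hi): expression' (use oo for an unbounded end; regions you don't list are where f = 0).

breakpoints 1/2, 1: one integral from each of the 3 segments
segment [0, 1/2) carries sqrt(t); integrate it
segment [1/2, 1) carries exp(-t); integrate it
[1, 3/2) adds the kernel integral of log(t)/t

on [0, 1/2): sqrt(t)
on [1/2, 1): exp(-t)
on [1, 3/2): log(t)/t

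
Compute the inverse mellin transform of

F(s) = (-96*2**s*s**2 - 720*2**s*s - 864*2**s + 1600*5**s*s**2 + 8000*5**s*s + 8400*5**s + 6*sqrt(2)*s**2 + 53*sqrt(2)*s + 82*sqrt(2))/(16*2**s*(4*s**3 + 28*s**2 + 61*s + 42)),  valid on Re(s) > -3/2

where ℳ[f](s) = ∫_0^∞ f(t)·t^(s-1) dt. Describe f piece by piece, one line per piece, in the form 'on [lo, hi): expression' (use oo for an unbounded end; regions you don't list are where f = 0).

on [0, 1/2): t**(3/2)
on [1/2, 1): 5*t**(7/2)/2
on [1, 5/2): 4*t**2

f breaks at 1/2, 1 into 3 integrals to sum
[0, 1/2) adds the kernel integral of t**(3/2)
segment 1/2 to 1 holds 5*t**(7/2)/2; add its integral
segment 1 to 5/2 holds 4*t**2; add its integral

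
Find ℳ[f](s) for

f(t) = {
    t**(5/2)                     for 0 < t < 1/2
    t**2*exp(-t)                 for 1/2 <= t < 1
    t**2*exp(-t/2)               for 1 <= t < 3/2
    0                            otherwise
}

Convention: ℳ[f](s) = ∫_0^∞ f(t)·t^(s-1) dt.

(16*2**(2*s)*(2*s + 5)*uppergamma(s + 2, 1/2) - 16*2**(2*s)*(2*s + 5)*uppergamma(s + 2, 3/4) + 4*2**s*(2*s + 5)*uppergamma(s + 2, 1/2) - 4*2**s*(2*s + 5)*uppergamma(s + 2, 1) + sqrt(2))/(4*2**s*(2*s + 5))
  Re(s) > -5/2

peel off the shared t-power: sqrt(t) on [0, 1/2); exp(-t) on [1/2, 1); exp(-t/2) on [1, 3/2)
integrate the 3 segments split at 1/2, 1, then add the results
segment 0 to 1/2 holds t**(5/2); add its integral
on [1/2, 1) integrate f = t**2*exp(-t) against the kernel
∫ over [1, 3/2) of t**2*exp(-t/2)·t^(s-1) joins the sum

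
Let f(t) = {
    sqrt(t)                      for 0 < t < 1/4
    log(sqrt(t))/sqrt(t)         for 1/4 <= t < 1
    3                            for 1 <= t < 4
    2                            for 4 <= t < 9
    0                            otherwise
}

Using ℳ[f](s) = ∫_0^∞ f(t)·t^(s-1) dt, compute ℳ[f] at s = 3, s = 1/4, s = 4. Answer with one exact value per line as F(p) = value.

remove the power substitution first: t on [0, 1/2); log(t)/t on [1/2, 1); 3 on [1, 2); …
decompose at 1/4, 1, 4; ℳ[f](s) sums the 4 pieces' integrals
on [0, 1/4): add ∫ sqrt(t)·t^(s-1) dt
piece [1/4, 1): integrate log(sqrt(t))/sqrt(t) against the kernel
on [1, 4) integrate f = 3 against the kernel
[4, 9) adds the kernel integral of 2

F(3) = log(2)/80 + 17010271/33600
F(1/4) = sqrt(2)*(-30*sqrt(2) - 12*log(2) + 12*sqrt(6) + 37)/3
F(4) = log(2)/448 + 377491477/112896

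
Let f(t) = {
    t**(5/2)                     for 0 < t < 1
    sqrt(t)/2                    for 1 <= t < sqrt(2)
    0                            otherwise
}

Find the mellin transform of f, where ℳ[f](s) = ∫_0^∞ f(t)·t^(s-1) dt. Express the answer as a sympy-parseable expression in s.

(2**(s/2 + 1/4)*(2*s + 5) + 2*s - 3)/((2*s + 1)*(2*s + 5))
  Re(s) > -5/2

reversing the shared t-power: t**2 on [0, 1); 1/2 on [1, sqrt(2))
remove the power substitution first: t on [0, 1); 1/2 on [1, 2)
linearity at 1 turns ℳ[f](s) into 2 summed integrals
[0, 1) adds the kernel integral of t**(5/2)
for t in [1, sqrt(2)): the term is ∫ sqrt(t)/2·t^(s-1)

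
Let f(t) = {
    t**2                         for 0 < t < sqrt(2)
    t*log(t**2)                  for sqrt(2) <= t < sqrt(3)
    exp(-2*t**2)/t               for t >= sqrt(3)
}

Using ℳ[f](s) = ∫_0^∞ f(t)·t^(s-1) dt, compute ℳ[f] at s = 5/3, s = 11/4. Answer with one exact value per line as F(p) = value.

F(5/3) = -27*3**(1/3)/32 - 3*2**(1/3)*log(2)/4 + 2**(2/3)*uppergamma(1/3, 6)/4 + 9*2**(1/3)/16 + 6*2**(5/6)/11 + 9*3**(1/3)*log(3)/8
F(11/4) = -32*3**(7/8)/75 - 8*2**(7/8)*log(2)/15 + 2**(1/8)*uppergamma(7/8, 6)/4 + 64*2**(7/8)/225 + 16*2**(3/8)/19 + 4*3**(7/8)*log(3)/5

the shared t-power comes off first: t**3 on [0, sqrt(2)); t**2*log(t**2) on [sqrt(2), sqrt(3)); exp(-2*t**2) on [sqrt(3), ∞)
remove the power substitution first: t**(3/2) on [0, 2); t*log(t) on [2, 3); exp(-2*t) on [3, ∞)
the 3 pieces separated at sqrt(2), sqrt(3) each add one integral
∫ t**2·t^(s-1) over [0, sqrt(2))
the [sqrt(2), sqrt(3)) slice contributes ∫ t*log(t**2)·t^(s-1) dt
over [sqrt(3), ∞), the kernel integral of exp(-2*t**2)/t enters the sum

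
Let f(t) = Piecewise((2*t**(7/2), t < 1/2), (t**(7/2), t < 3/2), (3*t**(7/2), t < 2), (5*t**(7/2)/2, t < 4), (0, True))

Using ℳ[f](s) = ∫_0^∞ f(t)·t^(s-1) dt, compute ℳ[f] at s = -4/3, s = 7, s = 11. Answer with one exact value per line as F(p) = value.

F(-4/3) = -27*2**(5/6)*3**(1/6)/26 + 3*2**(5/6)/52 + 12*2**(1/6)/13 + 240*2**(1/3)/13
F(7) = -19683*sqrt(6)/3584 + 1048577*sqrt(2)/21504 + 10485760/21
F(11) = -4782969*sqrt(6)/237568 + 268435457*sqrt(2)/475136 + 2684354560/29

summing 4 kernel integrals split by 1/2, 3/2, 2 yields ℳ[f](s)
segment [0, 1/2) carries 2*t**(7/2); integrate it
∫ over [1/2, 3/2) of t**(7/2)·t^(s-1) joins the sum
∫ 3*t**(7/2)·t^(s-1) over [3/2, 2)
∫ 5*t**(7/2)/2·t^(s-1) over [2, 4)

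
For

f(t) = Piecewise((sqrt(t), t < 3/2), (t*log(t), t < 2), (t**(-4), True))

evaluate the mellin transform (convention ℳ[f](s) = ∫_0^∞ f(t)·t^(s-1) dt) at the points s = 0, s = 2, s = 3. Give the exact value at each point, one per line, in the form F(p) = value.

f breaks at 3/2, 2 into 3 integrals to sum
between 0 and 3/2 the integrand is sqrt(t)·t^(s-1)
piece [3/2, 2): integrate t*log(t) against the kernel
∫ t**(-4)·t^(s-1) over [2, ∞)

F(0) = -31/64 + log(8*sqrt(6)/9) + sqrt(6)
F(2) = -9*log(3)/8 - 7/18 + 9*sqrt(6)/20 + 91*log(2)/24
F(3) = -81*log(3)/64 - 47/256 + 27*sqrt(6)/56 + 337*log(2)/64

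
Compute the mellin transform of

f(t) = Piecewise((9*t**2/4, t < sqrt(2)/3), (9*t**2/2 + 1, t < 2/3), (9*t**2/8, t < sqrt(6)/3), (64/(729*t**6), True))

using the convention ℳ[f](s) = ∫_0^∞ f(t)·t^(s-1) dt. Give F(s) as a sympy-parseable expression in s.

2**(s/2)*(270*2**(s/2)*s*(s - 6) + 216*2**(s/2)*(s - 6) + 81*3**(s/2)*s*(s - 6) - 32*3**(s/2)*s*(s + 2) - 162*s*(s - 6) - 216*s + 1296)/(108*3**s*s*(s - 6)*(s + 2))
  -2 < Re(s) < 6

the common scale on t comes off first: t**2 on [0, sqrt(2)/2); 2*t**2 + 1 on [sqrt(2)/2, 1); t**2/2 on [1, sqrt(6)/2); …
remove the power substitution first: t on [0, 1/2); 2*t + 1 on [1/2, 1); t/2 on [1, 3/2); …
along the cuts sqrt(2)/3, 2/3, sqrt(6)/3, ℳ[f](s) splits into 4 integrals
∫ over [0, sqrt(2)/3) of 9*t**2/4·t^(s-1) joins the sum
the [sqrt(2)/3, 2/3) slice contributes ∫ (9*t**2/2 + 1)·t^(s-1) dt
the [2/3, sqrt(6)/3) slice contributes ∫ 9*t**2/8·t^(s-1) dt
over [sqrt(6)/3, ∞), the kernel integral of 64/(729*t**6) enters the sum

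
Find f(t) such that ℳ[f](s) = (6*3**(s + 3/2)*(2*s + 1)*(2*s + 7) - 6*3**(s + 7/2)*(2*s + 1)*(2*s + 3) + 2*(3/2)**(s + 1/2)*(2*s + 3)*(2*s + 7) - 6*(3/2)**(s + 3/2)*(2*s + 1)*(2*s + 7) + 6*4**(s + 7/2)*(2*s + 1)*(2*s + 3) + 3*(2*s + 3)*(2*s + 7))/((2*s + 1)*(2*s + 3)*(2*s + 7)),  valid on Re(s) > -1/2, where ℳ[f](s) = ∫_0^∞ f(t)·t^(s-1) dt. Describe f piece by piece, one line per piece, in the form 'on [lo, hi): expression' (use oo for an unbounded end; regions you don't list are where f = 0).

f breaks at 1, 3/2, 3 into 4 integrals to sum
∫ 5*sqrt(t)/2·t^(s-1) over [0, 1)
[1, 3/2) adds the kernel integral of sqrt(t)
on [3/2, 3) integrate f = 3*t**(3/2) against the kernel
on [3, 4): add ∫ 3*t**(7/2)·t^(s-1) dt

on [0, 1): 5*sqrt(t)/2
on [1, 3/2): sqrt(t)
on [3/2, 3): 3*t**(3/2)
on [3, 4): 3*t**(7/2)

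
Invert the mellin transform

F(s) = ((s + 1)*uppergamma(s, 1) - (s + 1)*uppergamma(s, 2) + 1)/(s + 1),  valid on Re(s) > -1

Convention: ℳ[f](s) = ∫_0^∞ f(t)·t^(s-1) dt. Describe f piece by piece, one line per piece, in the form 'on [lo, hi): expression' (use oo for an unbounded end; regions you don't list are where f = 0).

on [0, 1): t
on [1, 2): exp(-t)

decompose at 1; ℳ[f](s) sums the 2 pieces' integrals
segment 0 to 1 holds t; add its integral
segment 1 to 2 holds exp(-t); add its integral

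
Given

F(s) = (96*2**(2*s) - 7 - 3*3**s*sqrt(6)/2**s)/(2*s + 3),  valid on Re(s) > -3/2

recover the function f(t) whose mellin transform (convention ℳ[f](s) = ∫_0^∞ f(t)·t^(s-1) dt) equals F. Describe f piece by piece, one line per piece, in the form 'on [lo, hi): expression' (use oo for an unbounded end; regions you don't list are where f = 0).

on [0, 1): t**(3/2)/2
on [1, 3/2): 4*t**(3/2)
on [3/2, 4): 6*t**(3/2)

linearity at 1, 3/2 turns ℳ[f](s) into 3 summed integrals
segment 0 to 1 holds t**(3/2)/2; add its integral
over [1, 3/2), the kernel integral of 4*t**(3/2) enters the sum
over [3/2, 4), the kernel integral of 6*t**(3/2) enters the sum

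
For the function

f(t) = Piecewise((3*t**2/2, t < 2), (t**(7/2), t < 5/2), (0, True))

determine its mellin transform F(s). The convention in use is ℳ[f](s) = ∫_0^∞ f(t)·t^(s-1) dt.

(3*2**(s + 2)*(2*s + 7) - 4*2**(s + 7/2)*(s + 2) + 4*(5/2)**(s + 7/2)*(s + 2))/(2*(s + 2)*(2*s + 7))
  Re(s) > -2

along the cuts 2, ℳ[f](s) splits into 2 integrals
[0, 2) adds the kernel integral of 3*t**2/2
∫ over [2, 5/2) of t**(7/2)·t^(s-1) joins the sum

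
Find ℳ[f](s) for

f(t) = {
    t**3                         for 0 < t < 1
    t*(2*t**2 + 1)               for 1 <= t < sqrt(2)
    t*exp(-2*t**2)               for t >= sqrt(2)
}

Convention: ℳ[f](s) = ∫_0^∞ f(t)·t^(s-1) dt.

reversing the shared t-power: t**2 on [0, 1); 2*t**2 + 1 on [1, sqrt(2)); exp(-2*t**2) on [sqrt(2), ∞)
invert the power substitution to get t on [0, 1); 2*t + 1 on [1, 2); exp(-2*t) on [2, ∞)
cuts at 1, sqrt(2): linearity sums the 3 kernel integrals
[0, 1) adds the kernel integral of t**3
segment [1, sqrt(2)) carries t*(2*t**2 + 1); integrate it
segment [sqrt(2), ∞) carries t*exp(-2*t**2); integrate it

(-8*2**s*(s + 1) - 8*2**s + 2**(s/2 + 1/2)*(s + 1)*(s + 3)*uppergamma(s/2 + 1/2, 4) + 20*2**(3*s/2 + 1/2)*(s + 1) + 8*2**(3*s/2 + 1/2))/(4*2**s*(s + 1)*(s + 3))
  Re(s) > -3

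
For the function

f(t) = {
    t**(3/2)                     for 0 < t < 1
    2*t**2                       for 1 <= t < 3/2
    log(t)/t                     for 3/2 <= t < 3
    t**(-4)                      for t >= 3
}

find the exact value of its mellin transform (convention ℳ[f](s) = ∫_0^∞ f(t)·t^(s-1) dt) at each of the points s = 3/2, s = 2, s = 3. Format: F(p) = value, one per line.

F(3/2) = -538*sqrt(3)/135 - 5/21 + log(2**(sqrt(6))*3**(-sqrt(6) + 2*sqrt(3))) + 83*sqrt(6)/28
F(2) = 1759/2016 + 3*log(2)/2 + 3*log(3)/2
F(3) = 9*log(2)/8 + 271/180 + 27*log(3)/8

treat the 4 regions marked off by 1, 3/2, 3 separately and sum
on [0, 1): add ∫ t**(3/2)·t^(s-1) dt
piece [1, 3/2): integrate 2*t**2 against the kernel
on [3/2, 3) integrate f = log(t)/t against the kernel
for t in [3, ∞): the term is ∫ t**(-4)·t^(s-1)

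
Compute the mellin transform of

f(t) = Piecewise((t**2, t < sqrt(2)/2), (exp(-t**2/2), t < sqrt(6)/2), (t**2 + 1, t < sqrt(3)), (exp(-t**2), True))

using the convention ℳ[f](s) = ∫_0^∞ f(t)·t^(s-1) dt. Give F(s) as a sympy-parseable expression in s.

undo the power substitution: t on [0, 1/2); exp(-t/2) on [1/2, 3/2); t + 1 on [3/2, 3); …
cuts at sqrt(2)/2, sqrt(6)/2, sqrt(3): linearity sums the 4 kernel integrals
on [0, sqrt(2)/2): add ∫ t**2·t^(s-1) dt
piece [sqrt(2)/2, sqrt(6)/2): integrate exp(-t**2/2) against the kernel
for t in [sqrt(6)/2, sqrt(3)): the term is ∫ (t**2 + 1)·t^(s-1)
segment [sqrt(3), ∞) carries exp(-t**2); integrate it

(sqrt(2)/2)**s*(2**(s/2)*s*(s + 2)*uppergamma(s/2, 3) + 2**s*s*(s + 2)*uppergamma(s/2, 1/4) - 2**s*s*(s + 2)*uppergamma(s/2, 3/4) - 5*3**(s/2)*s - 4*3**(s/2) + 8*6**(s/2)*s + 4*6**(s/2) + s)/(2*s*(s + 2))
  Re(s) > -2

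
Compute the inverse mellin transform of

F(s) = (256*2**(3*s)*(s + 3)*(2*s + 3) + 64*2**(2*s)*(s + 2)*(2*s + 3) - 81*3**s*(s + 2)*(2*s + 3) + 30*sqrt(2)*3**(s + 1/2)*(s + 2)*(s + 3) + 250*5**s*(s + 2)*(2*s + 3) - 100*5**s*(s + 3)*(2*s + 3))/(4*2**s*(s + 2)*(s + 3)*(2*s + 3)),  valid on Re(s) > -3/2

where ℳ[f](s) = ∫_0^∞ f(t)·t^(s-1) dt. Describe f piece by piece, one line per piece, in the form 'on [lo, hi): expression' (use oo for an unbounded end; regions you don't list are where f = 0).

on [0, 3/2): 5*t**(3/2)
on [3/2, 2): 6*t**3
on [2, 5/2): 4*t**3
on [5/2, 4): 4*t**2

along the cuts 3/2, 2, 5/2, ℳ[f](s) splits into 4 integrals
segment [0, 3/2) carries 5*t**(3/2); integrate it
piece [3/2, 2): integrate 6*t**3 against the kernel
on [2, 5/2): add ∫ 4*t**3·t^(s-1) dt
between 5/2 and 4 the integrand is 4*t**2·t^(s-1)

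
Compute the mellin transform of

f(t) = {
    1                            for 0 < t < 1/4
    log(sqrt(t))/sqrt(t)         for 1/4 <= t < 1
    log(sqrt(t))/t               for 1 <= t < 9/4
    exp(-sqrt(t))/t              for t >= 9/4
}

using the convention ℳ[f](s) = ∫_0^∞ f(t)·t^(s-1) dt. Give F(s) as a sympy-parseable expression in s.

invert the shared t-power to get t on [0, 1/4); sqrt(t)*log(sqrt(t)) on [1/4, 1); log(sqrt(t)) on [1, 9/4); …
remove the power substitution first: t**2 on [0, 1/2); t*log(t) on [1/2, 1); log(t) on [1, 3/2); …
split f at 1/4, 1, 9/4: ℳ[f](s) collects 4 kernel integrals
∫ over [0, 1/4) of 1·t^(s-1) joins the sum
piece [1/4, 1): integrate log(sqrt(t))/sqrt(t) against the kernel
segment 1 to 9/4 holds log(sqrt(t))/t; add its integral
segment 9/4 to ∞ holds exp(-sqrt(t))/t; add its integral

(36*2**(2*s)*s*(s - 1)**2*(4*s + 4*(s - 1)**2 - 3)*uppergamma(2*s - 2, 3/2) - 36*2**(2*s)*s*(s - 1)**2 + 9*2**(2*s)*s*(4*s + 4*(s - 1)**2 - 3) + 3**(2*s)*s*(s - 1)*(-8*log(2) + 8*log(3))*(4*s + 4*(s - 1)**2 - 3) - 4*3**(2*s)*s*(4*s + 4*(s - 1)**2 - 3) + 144*s*(s - 1)**3*log(2) + 72*s*(s - 1)**2*log(2) + 72*s*(s - 1)**2 + 18*(s - 1)**2*(4*s + 4*(s - 1)**2 - 3))/(18*2**(2*s)*s*(s - 1)**2*(4*s + 4*(s - 1)**2 - 3))
  Re(s) > 0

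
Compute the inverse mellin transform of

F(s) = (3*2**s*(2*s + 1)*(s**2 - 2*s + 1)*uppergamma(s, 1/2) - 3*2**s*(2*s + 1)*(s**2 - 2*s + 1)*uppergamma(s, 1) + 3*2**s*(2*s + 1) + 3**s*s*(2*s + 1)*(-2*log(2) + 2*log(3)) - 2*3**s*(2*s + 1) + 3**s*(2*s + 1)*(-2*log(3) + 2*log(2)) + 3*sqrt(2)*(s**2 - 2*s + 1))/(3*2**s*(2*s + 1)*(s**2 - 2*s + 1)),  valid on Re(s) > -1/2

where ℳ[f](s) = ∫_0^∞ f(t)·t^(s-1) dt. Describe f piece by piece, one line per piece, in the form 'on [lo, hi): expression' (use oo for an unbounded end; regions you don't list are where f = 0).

the 3 pieces separated at 1/2, 1 each add one integral
[0, 1/2) adds the kernel integral of sqrt(t)
on [1/2, 1) integrate f = exp(-t) against the kernel
for t in [1, 3/2): the term is ∫ log(t)/t·t^(s-1)

on [0, 1/2): sqrt(t)
on [1/2, 1): exp(-t)
on [1, 3/2): log(t)/t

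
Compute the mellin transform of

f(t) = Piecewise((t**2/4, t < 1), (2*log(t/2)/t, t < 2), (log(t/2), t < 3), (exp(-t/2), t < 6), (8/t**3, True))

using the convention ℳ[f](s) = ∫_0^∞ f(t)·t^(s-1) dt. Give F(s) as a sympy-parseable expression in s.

(108*2**s*s**2*(s - 3)*(s + 2)*(s**2 - 2*s + 1)*uppergamma(s, 3/2) - 108*2**s*s**2*(s - 3)*(s + 2)*(s**2 - 2*s + 1)*uppergamma(s, 3) - 108*2**s*s**2*(s - 3)*(s + 2) + 108*2**s*(s - 3)*(s + 2)*(s**2 - 2*s + 1) - 108*3**s*s*(s - 3)*(s + 2)*(s**2 - 2*s + 1)*log(2) + 108*3**s*s*(s - 3)*(s + 2)*(s**2 - 2*s + 1)*log(3) - 108*3**s*(s - 3)*(s + 2)*(s**2 - 2*s + 1) - 4*6**s*s**2*(s + 2)*(s**2 - 2*s + 1) + 216*s**3*(s - 3)*(s + 2)*log(2) - 216*s**2*(s - 3)*(s + 2)*log(2) + 216*s**2*(s - 3)*(s + 2) + 27*s**2*(s - 3)*(s**2 - 2*s + 1))/(108*s**2*(s - 3)*(s + 2)*(s**2 - 2*s + 1))
  -2 < Re(s) < 3

peel off the common scale on t: t**2 on [0, 1/2); log(t)/t on [1/2, 1); log(t) on [1, 3/2); …
linearity at 1, 2, 3, 6 turns ℳ[f](s) into 5 summed integrals
over [0, 1), the kernel integral of t**2/4 enters the sum
on [1, 2): add ∫ 2*log(t/2)/t·t^(s-1) dt
for t in [2, 3): the term is ∫ log(t/2)·t^(s-1)
segment 3 to 6 holds exp(-t/2); add its integral
∫ over [6, ∞) of 8/t**3·t^(s-1) joins the sum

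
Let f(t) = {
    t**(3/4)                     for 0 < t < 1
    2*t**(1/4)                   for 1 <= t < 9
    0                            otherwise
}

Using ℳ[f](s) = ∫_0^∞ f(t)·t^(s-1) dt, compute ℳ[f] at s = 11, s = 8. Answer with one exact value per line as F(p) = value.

reversing the power substitution: t**(3/2) on [0, 1); 2*sqrt(t) on [1, 3)
along the cuts 1, ℳ[f](s) splits into 2 integrals
[0, 1) adds the kernel integral of t**(3/4)
between 1 and 9 the integrand is 2*t**(1/4)·t^(s-1)

F(11) = -196/2115 + 27894275208*sqrt(3)/5
F(8) = -148/1155 + 114791256*sqrt(3)/11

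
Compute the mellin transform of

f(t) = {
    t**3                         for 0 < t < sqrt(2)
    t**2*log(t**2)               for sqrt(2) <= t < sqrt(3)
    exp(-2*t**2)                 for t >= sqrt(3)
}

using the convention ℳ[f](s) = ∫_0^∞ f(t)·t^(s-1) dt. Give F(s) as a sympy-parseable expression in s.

(-12**(s/2)*s*(s + 3)*log(2) - 2*12**(s/2)*(s + 3)*log(2) + 2*12**(s/2)*(s + 3) + 4*12**(s/2)*sqrt(2)*(s**2/4 + s + 1) + 3*18**(s/2)*s*(s + 3)*log(3)/2 - 3*18**(s/2)*(s + 3) + 3*18**(s/2)*(s + 3)*log(3) + 3**(s/2)*(s + 3)*(s**2/4 + s + 1)*uppergamma(s/2, 6))/(2*6**(s/2)*(s + 3)*(s**2/4 + s + 1))
  Re(s) > -3

remove the power substitution first: t**(3/2) on [0, 2); t*log(t) on [2, 3); exp(-2*t) on [3, ∞)
integrate the 3 segments split at sqrt(2), sqrt(3), then add the results
the [0, sqrt(2)) slice contributes ∫ t**3·t^(s-1) dt
[sqrt(2), sqrt(3)) adds the kernel integral of t**2*log(t**2)
over [sqrt(3), ∞), the kernel integral of exp(-2*t**2) enters the sum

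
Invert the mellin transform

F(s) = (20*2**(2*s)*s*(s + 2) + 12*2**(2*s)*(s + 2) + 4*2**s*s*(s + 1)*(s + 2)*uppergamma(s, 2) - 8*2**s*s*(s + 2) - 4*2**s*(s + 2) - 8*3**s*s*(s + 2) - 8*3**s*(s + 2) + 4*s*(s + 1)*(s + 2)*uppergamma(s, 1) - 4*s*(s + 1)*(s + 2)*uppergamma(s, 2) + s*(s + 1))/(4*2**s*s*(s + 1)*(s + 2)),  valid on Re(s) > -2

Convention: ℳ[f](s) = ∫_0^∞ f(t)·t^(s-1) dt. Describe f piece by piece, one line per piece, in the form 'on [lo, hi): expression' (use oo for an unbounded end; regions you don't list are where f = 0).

f breaks at 1/2, 1, 3/2, 2 into 5 integrals to sum
piece [0, 1/2): integrate t**2 against the kernel
segment 1/2 to 1 holds exp(-2*t); add its integral
segment 1 to 3/2 holds (t + 1); add its integral
segment 3/2 to 2 holds (t + 3); add its integral
on [2, ∞) integrate f = exp(-t) against the kernel

on [0, 1/2): t**2
on [1/2, 1): exp(-2*t)
on [1, 3/2): t + 1
on [3/2, 2): t + 3
on [2, oo): exp(-t)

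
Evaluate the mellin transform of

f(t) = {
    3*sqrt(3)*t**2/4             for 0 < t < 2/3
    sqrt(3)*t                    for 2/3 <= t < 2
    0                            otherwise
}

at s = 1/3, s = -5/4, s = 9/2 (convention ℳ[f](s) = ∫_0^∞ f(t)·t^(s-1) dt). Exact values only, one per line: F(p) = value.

invert the common scale on t to get 3*sqrt(3)*t**2 on [0, 1/3); 2*sqrt(3)*t on [1/3, 1)
reversing the shared t-power: 3*sqrt(3)*t**(3/2) on [0, 1/3); 2*sqrt(3)*sqrt(t) on [1/3, 1)
undo the common scale on t: t**(3/2) on [0, 1); 2*sqrt(t) on [1, 3)
breakpoints 2/3: one integral from each of the 2 segments
for t in [0, 2/3): the term is ∫ 3*sqrt(3)*t**2/4·t^(s-1)
segment [2/3, 2) carries sqrt(3)*t; integrate it

F(1/3) = 2**(1/3)*3**(1/6)*(-5 + 21*3**(1/3))/14
F(-5/4) = 6**(3/4)*(7 - 2*3**(3/4))/3
F(9/2) = -160*sqrt(2)/11583 + 64*sqrt(6)/11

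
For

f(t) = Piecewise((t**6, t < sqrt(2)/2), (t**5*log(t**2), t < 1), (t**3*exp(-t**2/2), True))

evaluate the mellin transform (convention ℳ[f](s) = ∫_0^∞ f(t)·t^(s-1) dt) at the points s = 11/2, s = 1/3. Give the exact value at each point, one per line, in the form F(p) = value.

strip the power substitution: t**3 on [0, 1/2); t**(5/2)*log(t) on [1/2, 1); t**(3/2)*exp(-t/2) on [1, ∞)
back out the shared t-power: t**2 on [0, 1/2); t**(3/2)*log(t) on [1/2, 1); sqrt(t)*exp(-t/2) on [1, ∞)
invert the shared t-power to get t**(3/2) on [0, 1/2); t*log(t) on [1/2, 1); exp(-t/2) on [1, ∞)
split f at sqrt(2)/2, 1: ℳ[f](s) collects 3 kernel integrals
between 0 and sqrt(2)/2 the integrand is t**6·t^(s-1)
∫ over [sqrt(2)/2, 1) of t**5*log(t**2)·t^(s-1) joins the sum
over [1, ∞), the kernel integral of t**3*exp(-t**2/2) enters the sum

F(11/2) = 2**(3/4)*(-5888*2**(1/4) + 184 + 441*sqrt(2) + 966*log(2) + 2596608*sqrt(2)*uppergamma(17/4, 1/2))/649152
F(1/3) = 2**(1/3)*(-684*2**(2/3) + 171 + 192*sqrt(2) + 456*log(2) + 19456*2**(1/3)*uppergamma(5/3, 1/2))/19456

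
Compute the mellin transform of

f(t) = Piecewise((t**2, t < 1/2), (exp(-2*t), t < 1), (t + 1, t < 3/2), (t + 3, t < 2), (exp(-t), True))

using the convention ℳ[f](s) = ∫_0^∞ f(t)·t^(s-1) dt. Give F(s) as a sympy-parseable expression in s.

decompose at 1/2, 1, 3/2, 2; ℳ[f](s) sums the 5 pieces' integrals
on [0, 1/2): add ∫ t**2·t^(s-1) dt
over [1/2, 1), the kernel integral of exp(-2*t) enters the sum
over [1, 3/2), the kernel integral of (t + 1) enters the sum
on [3/2, 2): add ∫ (t + 3)·t^(s-1) dt
over [2, ∞), the kernel integral of exp(-t) enters the sum

(20*2**(2*s)*s*(s + 2) + 12*2**(2*s)*(s + 2) + 4*2**s*s*(s + 1)*(s + 2)*uppergamma(s, 2) - 8*2**s*s*(s + 2) - 4*2**s*(s + 2) - 8*3**s*s*(s + 2) - 8*3**s*(s + 2) + 4*s*(s + 1)*(s + 2)*uppergamma(s, 1) - 4*s*(s + 1)*(s + 2)*uppergamma(s, 2) + s*(s + 1))/(4*2**s*s*(s + 1)*(s + 2))
  Re(s) > -2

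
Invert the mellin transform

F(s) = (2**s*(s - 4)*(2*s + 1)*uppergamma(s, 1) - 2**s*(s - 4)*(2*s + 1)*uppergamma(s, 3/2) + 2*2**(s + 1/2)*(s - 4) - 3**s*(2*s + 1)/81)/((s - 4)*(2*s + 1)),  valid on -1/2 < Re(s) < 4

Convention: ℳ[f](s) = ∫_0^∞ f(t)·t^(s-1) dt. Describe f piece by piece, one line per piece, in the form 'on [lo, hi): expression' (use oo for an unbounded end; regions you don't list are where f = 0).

the 3 pieces separated at 2, 3 each add one integral
the [0, 2) slice contributes ∫ sqrt(t)·t^(s-1) dt
piece [2, 3): integrate exp(-t/2) against the kernel
on [3, ∞) integrate f = t**(-4) against the kernel

on [0, 2): sqrt(t)
on [2, 3): exp(-t/2)
on [3, oo): t**(-4)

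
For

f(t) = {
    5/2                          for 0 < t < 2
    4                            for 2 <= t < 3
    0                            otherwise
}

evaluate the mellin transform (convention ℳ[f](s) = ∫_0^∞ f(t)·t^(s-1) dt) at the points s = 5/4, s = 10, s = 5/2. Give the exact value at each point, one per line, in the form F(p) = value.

decompose at 2; ℳ[f](s) sums the 2 pieces' integrals
[0, 2) adds the kernel integral of 5/2
∫ 4·t^(s-1) over [2, 3)

F(5/4) = -12*2**(1/4)/5 + 48*3**(1/4)/5
F(10) = 23466
F(5/2) = -12*sqrt(2)/5 + 72*sqrt(3)/5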